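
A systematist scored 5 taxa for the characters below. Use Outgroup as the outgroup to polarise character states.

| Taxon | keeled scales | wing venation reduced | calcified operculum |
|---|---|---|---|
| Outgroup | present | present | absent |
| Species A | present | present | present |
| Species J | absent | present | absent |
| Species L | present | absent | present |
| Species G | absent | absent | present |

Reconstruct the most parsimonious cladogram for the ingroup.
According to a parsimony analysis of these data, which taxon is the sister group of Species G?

Character polarity is set by the outgroup: the derived state is whichever differs from the outgroup's state, so for keeled scales, wing venation reduced the derived state is 'absent', and for the remaining characters it is 'present'.
keeled scales (state 'absent') occurs in Species G and Species J but conflicts with the nesting implied by the other characters — most parsimoniously interpreted as homoplasy.
Only Species G and Species L show the derived state 'absent' for wing venation reduced, supporting them as a clade.
Only Species A, Species G, and Species L show the derived state 'present' for calcified operculum, supporting them as a clade.
Most parsimonious ingroup topology: ((Species A,(Species L,Species G)),Species J).
Species G and Species L form a cherry on this tree, so they are sister taxa.

Species L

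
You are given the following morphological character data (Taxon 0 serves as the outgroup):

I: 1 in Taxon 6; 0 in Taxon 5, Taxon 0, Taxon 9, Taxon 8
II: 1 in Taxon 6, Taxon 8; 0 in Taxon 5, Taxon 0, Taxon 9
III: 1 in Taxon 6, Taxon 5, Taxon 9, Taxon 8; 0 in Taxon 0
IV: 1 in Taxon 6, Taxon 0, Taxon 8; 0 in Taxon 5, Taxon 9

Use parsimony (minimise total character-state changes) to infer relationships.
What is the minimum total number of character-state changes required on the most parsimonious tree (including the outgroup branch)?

Character polarity is set by the outgroup: the derived state is whichever differs from the outgroup's state, so for IV the derived state is '0', and for the remaining characters it is '1'.
I (derived state '1') is unique to Taxon 6 (autapomorphy; uninformative for grouping).
Only Taxon 6 and Taxon 8 show the derived state '1' for II, supporting them as a clade.
III (derived state '1') is shared by all ingroup taxa — unites the whole ingroup.
Only Taxon 5 and Taxon 9 show the derived state '0' for IV, supporting them as a clade.
Most parsimonious ingroup topology: ((Taxon 9,Taxon 5),(Taxon 8,Taxon 6)).
Changes per character on this tree: I: 1; II: 1; III: 1; IV: 1.
Total = 4.

4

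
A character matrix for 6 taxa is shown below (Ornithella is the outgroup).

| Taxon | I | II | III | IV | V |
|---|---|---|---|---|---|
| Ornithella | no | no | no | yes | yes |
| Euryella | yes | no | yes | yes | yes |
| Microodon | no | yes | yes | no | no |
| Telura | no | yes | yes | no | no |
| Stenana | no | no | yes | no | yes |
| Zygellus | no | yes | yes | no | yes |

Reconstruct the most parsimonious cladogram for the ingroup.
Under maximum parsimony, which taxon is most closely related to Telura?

Microodon

Character polarity is set by the outgroup: the derived state is whichever differs from the outgroup's state, so for IV, V the derived state is 'no', and for the remaining characters it is 'yes'.
I: derived state 'yes' in Euryella only — an autapomorphy, so it tells us nothing about relationships among taxa.
II: derived state 'yes' in Microodon, Telura, and Zygellus only — synapomorphy for {Microodon, Telura, Zygellus}.
III (derived state 'yes') is shared by all ingroup taxa — unites the whole ingroup.
Only Microodon, Stenana, Telura, and Zygellus show the derived state 'no' for IV, supporting them as a clade.
Only Microodon and Telura show the derived state 'no' for V, supporting them as a clade.
Most parsimonious ingroup topology: (Euryella,(((Microodon,Telura),Zygellus),Stenana)).
Telura and Microodon form a cherry on this tree, so they are sister taxa.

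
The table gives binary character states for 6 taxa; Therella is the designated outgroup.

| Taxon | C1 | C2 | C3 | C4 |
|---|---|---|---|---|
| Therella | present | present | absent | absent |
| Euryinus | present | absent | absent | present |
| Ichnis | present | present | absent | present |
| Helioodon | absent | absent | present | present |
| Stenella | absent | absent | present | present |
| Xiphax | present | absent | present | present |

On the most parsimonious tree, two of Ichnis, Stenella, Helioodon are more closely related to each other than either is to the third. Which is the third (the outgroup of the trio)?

Ichnis

Character polarity is set by the outgroup: the derived state is whichever differs from the outgroup's state, so for C1, C2 the derived state is 'absent', and for the remaining characters it is 'present'.
Only Helioodon and Stenella show the derived state 'absent' for C1, supporting them as a clade.
C2 (derived state 'absent') is shared by Euryinus, Helioodon, Stenella, and Xiphax — a synapomorphy uniting that clade.
C3: derived state 'present' in Helioodon, Stenella, and Xiphax only — synapomorphy for {Helioodon, Stenella, Xiphax}.
C4 (derived state 'present') is shared by all ingroup taxa — unites the whole ingroup.
Most parsimonious ingroup topology: ((Euryinus,((Helioodon,Stenella),Xiphax)),Ichnis).
Helioodon and Stenella share a more recent common ancestor with each other than either does with Ichnis, so Ichnis is the least closely related of the three.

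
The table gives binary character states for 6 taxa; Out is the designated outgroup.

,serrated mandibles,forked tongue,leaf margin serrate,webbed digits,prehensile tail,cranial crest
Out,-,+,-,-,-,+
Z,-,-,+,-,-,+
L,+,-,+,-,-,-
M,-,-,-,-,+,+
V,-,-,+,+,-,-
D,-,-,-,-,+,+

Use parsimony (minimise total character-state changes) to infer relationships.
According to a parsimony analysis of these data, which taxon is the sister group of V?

L

Character polarity is set by the outgroup: the derived state is whichever differs from the outgroup's state, so for forked tongue, cranial crest the derived state is '-', and for the remaining characters it is '+'.
serrated mandibles: derived state '+' in L only — an autapomorphy, so it tells us nothing about relationships among taxa.
forked tongue (derived state '-') is shared by all ingroup taxa — unites the whole ingroup.
Only L, V, and Z show the derived state '+' for leaf margin serrate, supporting them as a clade.
webbed digits (derived state '+') is unique to V (autapomorphy; uninformative for grouping).
prehensile tail: derived state '+' in D and M only — synapomorphy for {D, M}.
cranial crest (derived state '-') is shared by L and V — a synapomorphy uniting that clade.
Most parsimonious ingroup topology: ((Z,(L,V)),(M,D)).
V and L form a cherry on this tree, so they are sister taxa.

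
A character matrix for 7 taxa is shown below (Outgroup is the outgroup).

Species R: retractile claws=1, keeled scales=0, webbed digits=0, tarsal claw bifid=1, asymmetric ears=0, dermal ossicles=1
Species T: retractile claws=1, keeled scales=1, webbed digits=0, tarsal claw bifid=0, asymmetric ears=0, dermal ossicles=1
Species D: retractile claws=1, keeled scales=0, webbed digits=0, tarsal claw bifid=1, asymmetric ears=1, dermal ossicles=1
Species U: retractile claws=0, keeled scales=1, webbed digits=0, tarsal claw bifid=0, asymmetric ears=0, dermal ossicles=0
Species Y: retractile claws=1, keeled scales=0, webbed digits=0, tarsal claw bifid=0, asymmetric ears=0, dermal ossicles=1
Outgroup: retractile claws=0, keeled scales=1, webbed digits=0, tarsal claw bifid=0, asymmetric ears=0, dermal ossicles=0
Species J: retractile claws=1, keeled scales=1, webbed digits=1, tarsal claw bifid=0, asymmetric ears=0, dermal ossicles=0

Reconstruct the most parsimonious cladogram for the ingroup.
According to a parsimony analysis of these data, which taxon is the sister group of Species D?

Character polarity is set by the outgroup: the derived state is whichever differs from the outgroup's state, so for keeled scales the derived state is '0', and for the remaining characters it is '1'.
retractile claws: derived state '1' in Species D, Species J, Species R, Species T, and Species Y only — synapomorphy for {Species D, Species J, Species R, Species T, Species Y}.
keeled scales: derived state '0' in Species D, Species R, and Species Y only — synapomorphy for {Species D, Species R, Species Y}.
webbed digits: derived state '1' in Species J only — an autapomorphy, so it tells us nothing about relationships among taxa.
Only Species D and Species R show the derived state '1' for tarsal claw bifid, supporting them as a clade.
asymmetric ears: derived state '1' in Species D only — an autapomorphy, so it tells us nothing about relationships among taxa.
dermal ossicles: derived state '1' in Species D, Species R, Species T, and Species Y only — synapomorphy for {Species D, Species R, Species T, Species Y}.
Most parsimonious ingroup topology: (((((Species R,Species D),Species Y),Species T),Species J),Species U).
Species D and Species R form a cherry on this tree, so they are sister taxa.

Species R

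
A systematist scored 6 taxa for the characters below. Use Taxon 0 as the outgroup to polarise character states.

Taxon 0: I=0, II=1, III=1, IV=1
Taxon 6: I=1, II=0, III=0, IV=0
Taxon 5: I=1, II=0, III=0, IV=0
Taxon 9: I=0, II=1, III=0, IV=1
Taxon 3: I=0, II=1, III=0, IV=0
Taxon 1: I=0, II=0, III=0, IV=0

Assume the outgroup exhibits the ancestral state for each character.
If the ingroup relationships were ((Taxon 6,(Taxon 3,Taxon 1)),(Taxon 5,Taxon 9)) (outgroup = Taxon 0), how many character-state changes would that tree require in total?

Map each character onto ((Taxon 6,(Taxon 3,Taxon 1)),(Taxon 5,Taxon 9)) (rooted by Taxon 0) and count the minimum state changes it requires (Fitch parsimony):
I: 2; II: 3; III: 1; IV: 2.
Total tree length = 8.

8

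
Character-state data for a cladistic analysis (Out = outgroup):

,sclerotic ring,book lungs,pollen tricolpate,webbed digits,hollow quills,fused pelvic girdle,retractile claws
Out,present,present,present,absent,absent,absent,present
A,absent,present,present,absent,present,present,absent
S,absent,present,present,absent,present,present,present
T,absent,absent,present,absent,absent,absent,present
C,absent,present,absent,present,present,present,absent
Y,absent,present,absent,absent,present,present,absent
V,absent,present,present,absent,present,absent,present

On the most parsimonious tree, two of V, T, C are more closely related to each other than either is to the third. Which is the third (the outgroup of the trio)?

T

Character polarity is set by the outgroup: the derived state is whichever differs from the outgroup's state, so for sclerotic ring, book lungs, pollen tricolpate, retractile claws the derived state is 'absent', and for the remaining characters it is 'present'.
sclerotic ring (derived state 'absent') is shared by all ingroup taxa — unites the whole ingroup.
book lungs: derived state 'absent' in T only — an autapomorphy, so it tells us nothing about relationships among taxa.
Only C and Y show the derived state 'absent' for pollen tricolpate, supporting them as a clade.
webbed digits: derived state 'present' in C only — an autapomorphy, so it tells us nothing about relationships among taxa.
Only A, C, S, V, and Y show the derived state 'present' for hollow quills, supporting them as a clade.
fused pelvic girdle (derived state 'present') is shared by A, C, S, and Y — a synapomorphy uniting that clade.
retractile claws: derived state 'absent' in A, C, and Y only — synapomorphy for {A, C, Y}.
Most parsimonious ingroup topology: ((((A,(C,Y)),S),V),T).
C and V share a more recent common ancestor with each other than either does with T, so T is the least closely related of the three.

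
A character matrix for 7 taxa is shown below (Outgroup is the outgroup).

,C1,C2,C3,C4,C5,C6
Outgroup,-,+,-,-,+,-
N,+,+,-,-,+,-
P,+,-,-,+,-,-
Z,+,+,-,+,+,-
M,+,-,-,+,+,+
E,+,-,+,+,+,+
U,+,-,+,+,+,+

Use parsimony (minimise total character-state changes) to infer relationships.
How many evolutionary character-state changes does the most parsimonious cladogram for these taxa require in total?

6

Character polarity is set by the outgroup: the derived state is whichever differs from the outgroup's state, so for C2, C5 the derived state is '-', and for the remaining characters it is '+'.
C1 (derived state '+') is shared by all ingroup taxa — unites the whole ingroup.
C2 (derived state '-') is shared by E, M, P, and U — a synapomorphy uniting that clade.
C3 (derived state '+') is shared by E and U — a synapomorphy uniting that clade.
Only E, M, P, U, and Z show the derived state '+' for C4, supporting them as a clade.
C5: derived state '-' in P only — an autapomorphy, so it tells us nothing about relationships among taxa.
C6 (derived state '+') is shared by E, M, and U — a synapomorphy uniting that clade.
Most parsimonious ingroup topology: (N,((P,(M,(E,U))),Z)).
Changes per character on this tree: C1: 1; C2: 1; C3: 1; C4: 1; C5: 1; C6: 1.
Total = 6.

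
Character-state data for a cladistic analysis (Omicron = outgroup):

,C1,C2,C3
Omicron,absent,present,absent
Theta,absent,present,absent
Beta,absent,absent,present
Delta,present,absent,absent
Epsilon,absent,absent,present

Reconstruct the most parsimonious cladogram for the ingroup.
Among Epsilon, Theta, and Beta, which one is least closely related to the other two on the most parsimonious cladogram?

Character polarity is set by the outgroup: the derived state is whichever differs from the outgroup's state, so for C2 the derived state is 'absent', and for the remaining characters it is 'present'.
C1: derived state 'present' in Delta only — an autapomorphy, so it tells us nothing about relationships among taxa.
Only Beta, Delta, and Epsilon show the derived state 'absent' for C2, supporting them as a clade.
C3 (derived state 'present') is shared by Beta and Epsilon — a synapomorphy uniting that clade.
Most parsimonious ingroup topology: (Theta,((Beta,Epsilon),Delta)).
Beta and Epsilon share a more recent common ancestor with each other than either does with Theta, so Theta is the least closely related of the three.

Theta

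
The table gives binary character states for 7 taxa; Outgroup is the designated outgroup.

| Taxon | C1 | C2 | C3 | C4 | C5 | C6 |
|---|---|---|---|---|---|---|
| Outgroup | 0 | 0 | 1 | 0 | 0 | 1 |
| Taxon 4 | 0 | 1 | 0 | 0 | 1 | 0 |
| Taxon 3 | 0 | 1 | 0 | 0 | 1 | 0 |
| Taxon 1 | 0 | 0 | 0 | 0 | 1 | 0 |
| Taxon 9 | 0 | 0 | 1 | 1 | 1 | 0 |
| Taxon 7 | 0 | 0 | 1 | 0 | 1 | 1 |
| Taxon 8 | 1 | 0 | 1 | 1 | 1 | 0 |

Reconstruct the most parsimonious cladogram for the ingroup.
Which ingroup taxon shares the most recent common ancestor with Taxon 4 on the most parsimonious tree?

Taxon 3

Character polarity is set by the outgroup: the derived state is whichever differs from the outgroup's state, so for C3, C6 the derived state is '0', and for the remaining characters it is '1'.
C1 (derived state '1') is unique to Taxon 8 (autapomorphy; uninformative for grouping).
C2: derived state '1' in Taxon 3 and Taxon 4 only — synapomorphy for {Taxon 3, Taxon 4}.
Only Taxon 1, Taxon 3, and Taxon 4 show the derived state '0' for C3, supporting them as a clade.
C4 (derived state '1') is shared by Taxon 8 and Taxon 9 — a synapomorphy uniting that clade.
C5 (derived state '1') is shared by all ingroup taxa — unites the whole ingroup.
C6: derived state '0' in Taxon 1, Taxon 3, Taxon 4, Taxon 8, and Taxon 9 only — synapomorphy for {Taxon 1, Taxon 3, Taxon 4, Taxon 8, Taxon 9}.
Most parsimonious ingroup topology: ((((Taxon 4,Taxon 3),Taxon 1),(Taxon 9,Taxon 8)),Taxon 7).
Taxon 4 and Taxon 3 form a cherry on this tree, so they are sister taxa.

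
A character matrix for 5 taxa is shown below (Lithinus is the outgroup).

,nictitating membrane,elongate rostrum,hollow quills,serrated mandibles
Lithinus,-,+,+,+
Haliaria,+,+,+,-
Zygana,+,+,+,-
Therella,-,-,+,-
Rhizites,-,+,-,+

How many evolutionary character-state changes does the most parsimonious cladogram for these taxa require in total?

Character polarity is set by the outgroup: the derived state is whichever differs from the outgroup's state, so for elongate rostrum, hollow quills, serrated mandibles the derived state is '-', and for the remaining characters it is '+'.
nictitating membrane: derived state '+' in Haliaria and Zygana only — synapomorphy for {Haliaria, Zygana}.
elongate rostrum: derived state '-' in Therella only — an autapomorphy, so it tells us nothing about relationships among taxa.
hollow quills (derived state '-') is unique to Rhizites (autapomorphy; uninformative for grouping).
Only Haliaria, Therella, and Zygana show the derived state '-' for serrated mandibles, supporting them as a clade.
Most parsimonious ingroup topology: (((Haliaria,Zygana),Therella),Rhizites).
Changes per character on this tree: nictitating membrane: 1; elongate rostrum: 1; hollow quills: 1; serrated mandibles: 1.
Total = 4.

4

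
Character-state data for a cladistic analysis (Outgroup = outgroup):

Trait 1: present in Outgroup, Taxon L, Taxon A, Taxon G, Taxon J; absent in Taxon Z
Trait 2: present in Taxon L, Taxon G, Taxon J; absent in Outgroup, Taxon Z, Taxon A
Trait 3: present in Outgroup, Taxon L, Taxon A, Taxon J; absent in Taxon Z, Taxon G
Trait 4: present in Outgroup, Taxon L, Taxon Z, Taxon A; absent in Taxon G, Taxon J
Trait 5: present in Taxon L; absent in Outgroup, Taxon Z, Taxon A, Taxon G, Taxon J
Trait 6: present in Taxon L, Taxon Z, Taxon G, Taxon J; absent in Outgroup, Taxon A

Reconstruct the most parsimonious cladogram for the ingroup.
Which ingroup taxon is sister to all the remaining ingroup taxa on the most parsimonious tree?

Taxon A

Character polarity is set by the outgroup: the derived state is whichever differs from the outgroup's state, so for Trait 1, Trait 3, Trait 4 the derived state is 'absent', and for the remaining characters it is 'present'.
Trait 1: derived state 'absent' in Taxon Z only — an autapomorphy, so it tells us nothing about relationships among taxa.
Only Taxon G, Taxon J, and Taxon L show the derived state 'present' for Trait 2, supporting them as a clade.
Trait 3 groups Taxon G and Taxon Z, which is incompatible with the clades supported by the remaining characters; treating it as convergent (homoplasy) costs fewer steps than any alternative tree.
Trait 4 (derived state 'absent') is shared by Taxon G and Taxon J — a synapomorphy uniting that clade.
Trait 5: derived state 'present' in Taxon L only — an autapomorphy, so it tells us nothing about relationships among taxa.
Trait 6: derived state 'present' in Taxon G, Taxon J, Taxon L, and Taxon Z only — synapomorphy for {Taxon G, Taxon J, Taxon L, Taxon Z}.
Most parsimonious ingroup topology: (((Taxon L,(Taxon G,Taxon J)),Taxon Z),Taxon A).
Taxon A is sister to the clade containing all other ingroup taxa, so it is the earliest-diverging (most basal) ingroup lineage.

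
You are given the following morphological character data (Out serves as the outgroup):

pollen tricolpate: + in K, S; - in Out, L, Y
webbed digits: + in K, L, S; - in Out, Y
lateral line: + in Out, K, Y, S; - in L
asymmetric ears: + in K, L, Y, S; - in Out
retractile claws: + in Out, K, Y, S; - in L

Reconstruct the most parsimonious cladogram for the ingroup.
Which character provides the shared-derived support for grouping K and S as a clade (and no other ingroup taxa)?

Character polarity is set by the outgroup: the derived state is whichever differs from the outgroup's state, so for lateral line, retractile claws the derived state is '-', and for the remaining characters it is '+'.
Only K and S show the derived state '+' for pollen tricolpate, supporting them as a clade.
webbed digits: derived state '+' in K, L, and S only — synapomorphy for {K, L, S}.
lateral line (derived state '-') is unique to L (autapomorphy; uninformative for grouping).
All ingroup taxa share the derived state '+' for asymmetric ears; it defines the ingroup but does not resolve relationships within it.
retractile claws: derived state '-' in L only — an autapomorphy, so it tells us nothing about relationships among taxa.
Most parsimonious ingroup topology: (Y,((S,K),L)).
The clade {K, S} is supported by pollen tricolpate: its derived state '+' occurs in exactly those taxa and in no other taxon (including the outgroup).

pollen tricolpate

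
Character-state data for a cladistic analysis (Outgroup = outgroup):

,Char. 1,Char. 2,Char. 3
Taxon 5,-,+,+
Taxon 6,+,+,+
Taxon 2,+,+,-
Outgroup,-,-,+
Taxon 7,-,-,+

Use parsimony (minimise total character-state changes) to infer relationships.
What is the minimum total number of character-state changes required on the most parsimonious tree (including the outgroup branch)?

3

Character polarity is set by the outgroup: the derived state is whichever differs from the outgroup's state, so for Char. 3 the derived state is '-', and for the remaining characters it is '+'.
Only Taxon 2 and Taxon 6 show the derived state '+' for Char. 1, supporting them as a clade.
Char. 2: derived state '+' in Taxon 2, Taxon 5, and Taxon 6 only — synapomorphy for {Taxon 2, Taxon 5, Taxon 6}.
Char. 3: derived state '-' in Taxon 2 only — an autapomorphy, so it tells us nothing about relationships among taxa.
Most parsimonious ingroup topology: (((Taxon 6,Taxon 2),Taxon 5),Taxon 7).
Changes per character on this tree: Char. 1: 1; Char. 2: 1; Char. 3: 1.
Total = 3.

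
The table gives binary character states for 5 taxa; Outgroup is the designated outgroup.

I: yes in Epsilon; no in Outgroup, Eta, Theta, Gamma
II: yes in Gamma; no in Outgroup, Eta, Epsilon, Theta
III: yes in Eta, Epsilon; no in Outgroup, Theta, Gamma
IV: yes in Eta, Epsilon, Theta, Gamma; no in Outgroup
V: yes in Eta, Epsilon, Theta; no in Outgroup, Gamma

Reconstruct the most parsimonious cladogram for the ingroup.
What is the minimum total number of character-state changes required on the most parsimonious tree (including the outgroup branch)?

5

The outgroup has state 'no' for every character, so 'yes' is the derived state throughout.
I: derived state 'yes' in Epsilon only — an autapomorphy, so it tells us nothing about relationships among taxa.
II: derived state 'yes' in Gamma only — an autapomorphy, so it tells us nothing about relationships among taxa.
Only Epsilon and Eta show the derived state 'yes' for III, supporting them as a clade.
All ingroup taxa share the derived state 'yes' for IV; it defines the ingroup but does not resolve relationships within it.
Only Epsilon, Eta, and Theta show the derived state 'yes' for V, supporting them as a clade.
Most parsimonious ingroup topology: (((Eta,Epsilon),Theta),Gamma).
Changes per character on this tree: I: 1; II: 1; III: 1; IV: 1; V: 1.
Total = 5.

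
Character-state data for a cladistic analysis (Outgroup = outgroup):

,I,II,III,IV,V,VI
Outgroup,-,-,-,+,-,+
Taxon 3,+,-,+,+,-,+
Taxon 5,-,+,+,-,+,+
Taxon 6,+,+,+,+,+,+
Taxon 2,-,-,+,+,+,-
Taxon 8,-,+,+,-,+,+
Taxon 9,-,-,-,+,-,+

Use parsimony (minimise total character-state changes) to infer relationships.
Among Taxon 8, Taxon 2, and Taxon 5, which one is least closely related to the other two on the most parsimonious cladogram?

Taxon 2

Character polarity is set by the outgroup: the derived state is whichever differs from the outgroup's state, so for IV, VI the derived state is '-', and for the remaining characters it is '+'.
I groups Taxon 3 and Taxon 6, which is incompatible with the clades supported by the remaining characters; treating it as convergent (homoplasy) costs fewer steps than any alternative tree.
II: derived state '+' in Taxon 5, Taxon 6, and Taxon 8 only — synapomorphy for {Taxon 5, Taxon 6, Taxon 8}.
III (derived state '+') is shared by Taxon 2, Taxon 3, Taxon 5, Taxon 6, and Taxon 8 — a synapomorphy uniting that clade.
IV (derived state '-') is shared by Taxon 5 and Taxon 8 — a synapomorphy uniting that clade.
Only Taxon 2, Taxon 5, Taxon 6, and Taxon 8 show the derived state '+' for V, supporting them as a clade.
VI: derived state '-' in Taxon 2 only — an autapomorphy, so it tells us nothing about relationships among taxa.
Most parsimonious ingroup topology: ((Taxon 3,(((Taxon 5,Taxon 8),Taxon 6),Taxon 2)),Taxon 9).
Taxon 5 and Taxon 8 share a more recent common ancestor with each other than either does with Taxon 2, so Taxon 2 is the least closely related of the three.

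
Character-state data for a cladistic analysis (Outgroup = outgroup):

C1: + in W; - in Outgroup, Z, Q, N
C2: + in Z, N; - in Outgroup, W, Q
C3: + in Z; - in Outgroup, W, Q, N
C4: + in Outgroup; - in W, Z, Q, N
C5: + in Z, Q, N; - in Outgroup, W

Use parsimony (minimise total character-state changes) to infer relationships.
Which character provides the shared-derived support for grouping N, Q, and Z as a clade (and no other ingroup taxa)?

Character polarity is set by the outgroup: the derived state is whichever differs from the outgroup's state, so for C4 the derived state is '-', and for the remaining characters it is '+'.
C1 (derived state '+') is unique to W (autapomorphy; uninformative for grouping).
Only N and Z show the derived state '+' for C2, supporting them as a clade.
C3: derived state '+' in Z only — an autapomorphy, so it tells us nothing about relationships among taxa.
All ingroup taxa share the derived state '-' for C4; it defines the ingroup but does not resolve relationships within it.
C5 (derived state '+') is shared by N, Q, and Z — a synapomorphy uniting that clade.
Most parsimonious ingroup topology: (W,((Z,N),Q)).
The clade {N, Q, Z} is supported by C5: its derived state '+' occurs in exactly those taxa and in no other taxon (including the outgroup).

C5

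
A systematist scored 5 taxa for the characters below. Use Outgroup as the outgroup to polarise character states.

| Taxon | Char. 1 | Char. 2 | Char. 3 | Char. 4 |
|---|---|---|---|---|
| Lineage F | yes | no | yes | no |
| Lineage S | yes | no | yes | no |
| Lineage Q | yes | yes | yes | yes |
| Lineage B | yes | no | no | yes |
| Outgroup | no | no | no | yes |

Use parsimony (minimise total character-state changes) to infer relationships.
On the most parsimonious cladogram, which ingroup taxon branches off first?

Lineage B

Character polarity is set by the outgroup: the derived state is whichever differs from the outgroup's state, so for Char. 4 the derived state is 'no', and for the remaining characters it is 'yes'.
All ingroup taxa share the derived state 'yes' for Char. 1; it defines the ingroup but does not resolve relationships within it.
Char. 2: derived state 'yes' in Lineage Q only — an autapomorphy, so it tells us nothing about relationships among taxa.
Char. 3: derived state 'yes' in Lineage F, Lineage Q, and Lineage S only — synapomorphy for {Lineage F, Lineage Q, Lineage S}.
Char. 4 (derived state 'no') is shared by Lineage F and Lineage S — a synapomorphy uniting that clade.
Most parsimonious ingroup topology: ((Lineage Q,(Lineage S,Lineage F)),Lineage B).
Lineage B is sister to the clade containing all other ingroup taxa, so it is the earliest-diverging (most basal) ingroup lineage.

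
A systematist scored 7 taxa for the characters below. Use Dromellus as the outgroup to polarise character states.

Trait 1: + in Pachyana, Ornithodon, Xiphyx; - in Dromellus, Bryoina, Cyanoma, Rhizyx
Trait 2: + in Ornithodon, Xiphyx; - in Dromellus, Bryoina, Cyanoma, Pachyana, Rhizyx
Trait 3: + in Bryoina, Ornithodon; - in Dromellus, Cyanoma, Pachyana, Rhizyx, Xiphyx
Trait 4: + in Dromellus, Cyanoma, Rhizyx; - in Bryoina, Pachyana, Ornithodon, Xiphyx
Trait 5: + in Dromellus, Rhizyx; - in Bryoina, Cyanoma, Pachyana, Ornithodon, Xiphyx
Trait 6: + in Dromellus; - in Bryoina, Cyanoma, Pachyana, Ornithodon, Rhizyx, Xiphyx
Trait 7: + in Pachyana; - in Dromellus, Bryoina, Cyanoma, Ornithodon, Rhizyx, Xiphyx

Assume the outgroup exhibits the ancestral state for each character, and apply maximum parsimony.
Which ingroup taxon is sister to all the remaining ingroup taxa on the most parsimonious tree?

Character polarity is set by the outgroup: the derived state is whichever differs from the outgroup's state, so for Trait 4, Trait 5, Trait 6 the derived state is '-', and for the remaining characters it is '+'.
Trait 1: derived state '+' in Ornithodon, Pachyana, and Xiphyx only — synapomorphy for {Ornithodon, Pachyana, Xiphyx}.
Trait 2 (derived state '+') is shared by Ornithodon and Xiphyx — a synapomorphy uniting that clade.
Trait 3 groups Bryoina and Ornithodon, which is incompatible with the clades supported by the remaining characters; treating it as convergent (homoplasy) costs fewer steps than any alternative tree.
Trait 4 (derived state '-') is shared by Bryoina, Ornithodon, Pachyana, and Xiphyx — a synapomorphy uniting that clade.
Only Bryoina, Cyanoma, Ornithodon, Pachyana, and Xiphyx show the derived state '-' for Trait 5, supporting them as a clade.
Trait 6 (derived state '-') is shared by all ingroup taxa — unites the whole ingroup.
Trait 7: derived state '+' in Pachyana only — an autapomorphy, so it tells us nothing about relationships among taxa.
Most parsimonious ingroup topology: (((Bryoina,(Pachyana,(Ornithodon,Xiphyx))),Cyanoma),Rhizyx).
Rhizyx is sister to the clade containing all other ingroup taxa, so it is the earliest-diverging (most basal) ingroup lineage.

Rhizyx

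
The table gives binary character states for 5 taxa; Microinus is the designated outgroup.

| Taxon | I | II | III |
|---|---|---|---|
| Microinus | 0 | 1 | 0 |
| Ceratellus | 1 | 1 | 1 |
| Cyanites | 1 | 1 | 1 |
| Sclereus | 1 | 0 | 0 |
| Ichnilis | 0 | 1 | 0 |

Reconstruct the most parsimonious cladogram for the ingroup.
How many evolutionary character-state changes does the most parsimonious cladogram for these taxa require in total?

Character polarity is set by the outgroup: the derived state is whichever differs from the outgroup's state, so for II the derived state is '0', and for the remaining characters it is '1'.
I (derived state '1') is shared by Ceratellus, Cyanites, and Sclereus — a synapomorphy uniting that clade.
II: derived state '0' in Sclereus only — an autapomorphy, so it tells us nothing about relationships among taxa.
III (derived state '1') is shared by Ceratellus and Cyanites — a synapomorphy uniting that clade.
Most parsimonious ingroup topology: (((Ceratellus,Cyanites),Sclereus),Ichnilis).
Changes per character on this tree: I: 1; II: 1; III: 1.
Total = 3.

3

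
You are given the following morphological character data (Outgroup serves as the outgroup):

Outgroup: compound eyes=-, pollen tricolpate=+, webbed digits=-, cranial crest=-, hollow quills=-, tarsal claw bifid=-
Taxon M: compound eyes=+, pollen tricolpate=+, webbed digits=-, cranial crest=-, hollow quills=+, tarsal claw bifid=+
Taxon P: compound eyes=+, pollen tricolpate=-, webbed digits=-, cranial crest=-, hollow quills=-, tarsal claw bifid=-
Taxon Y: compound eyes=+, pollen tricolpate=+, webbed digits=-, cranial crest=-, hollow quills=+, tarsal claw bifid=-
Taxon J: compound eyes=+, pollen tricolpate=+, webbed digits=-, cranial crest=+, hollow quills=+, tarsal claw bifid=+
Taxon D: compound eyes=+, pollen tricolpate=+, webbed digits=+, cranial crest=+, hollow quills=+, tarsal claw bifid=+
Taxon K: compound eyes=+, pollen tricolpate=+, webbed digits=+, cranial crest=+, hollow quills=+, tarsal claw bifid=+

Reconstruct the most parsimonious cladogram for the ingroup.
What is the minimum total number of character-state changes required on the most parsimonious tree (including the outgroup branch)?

6

Character polarity is set by the outgroup: the derived state is whichever differs from the outgroup's state, so for pollen tricolpate the derived state is '-', and for the remaining characters it is '+'.
compound eyes (derived state '+') is shared by all ingroup taxa — unites the whole ingroup.
pollen tricolpate: derived state '-' in Taxon P only — an autapomorphy, so it tells us nothing about relationships among taxa.
Only Taxon D and Taxon K show the derived state '+' for webbed digits, supporting them as a clade.
Only Taxon D, Taxon J, and Taxon K show the derived state '+' for cranial crest, supporting them as a clade.
hollow quills: derived state '+' in Taxon D, Taxon J, Taxon K, Taxon M, and Taxon Y only — synapomorphy for {Taxon D, Taxon J, Taxon K, Taxon M, Taxon Y}.
Only Taxon D, Taxon J, Taxon K, and Taxon M show the derived state '+' for tarsal claw bifid, supporting them as a clade.
Most parsimonious ingroup topology: (((Taxon M,(Taxon J,(Taxon D,Taxon K))),Taxon Y),Taxon P).
Changes per character on this tree: compound eyes: 1; pollen tricolpate: 1; webbed digits: 1; cranial crest: 1; hollow quills: 1; tarsal claw bifid: 1.
Total = 6.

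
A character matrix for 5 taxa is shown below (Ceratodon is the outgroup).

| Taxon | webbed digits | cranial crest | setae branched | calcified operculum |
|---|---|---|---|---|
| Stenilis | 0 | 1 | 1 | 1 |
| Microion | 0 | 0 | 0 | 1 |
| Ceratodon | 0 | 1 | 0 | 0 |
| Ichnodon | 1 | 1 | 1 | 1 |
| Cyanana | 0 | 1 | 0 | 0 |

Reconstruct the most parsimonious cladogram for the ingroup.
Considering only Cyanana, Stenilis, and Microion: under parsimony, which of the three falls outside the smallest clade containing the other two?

Cyanana

Character polarity is set by the outgroup: the derived state is whichever differs from the outgroup's state, so for cranial crest the derived state is '0', and for the remaining characters it is '1'.
webbed digits (derived state '1') is unique to Ichnodon (autapomorphy; uninformative for grouping).
cranial crest (derived state '0') is unique to Microion (autapomorphy; uninformative for grouping).
setae branched: derived state '1' in Ichnodon and Stenilis only — synapomorphy for {Ichnodon, Stenilis}.
calcified operculum: derived state '1' in Ichnodon, Microion, and Stenilis only — synapomorphy for {Ichnodon, Microion, Stenilis}.
Most parsimonious ingroup topology: (Cyanana,(Microion,(Ichnodon,Stenilis))).
Stenilis and Microion share a more recent common ancestor with each other than either does with Cyanana, so Cyanana is the least closely related of the three.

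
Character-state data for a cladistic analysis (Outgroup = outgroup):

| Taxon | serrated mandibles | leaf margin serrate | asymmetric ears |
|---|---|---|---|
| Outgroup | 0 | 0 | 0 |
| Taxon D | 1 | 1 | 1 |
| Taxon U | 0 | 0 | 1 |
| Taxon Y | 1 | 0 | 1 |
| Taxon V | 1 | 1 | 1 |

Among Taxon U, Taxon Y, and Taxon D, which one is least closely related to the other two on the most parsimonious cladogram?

The outgroup has state '0' for every character, so '1' is the derived state throughout.
serrated mandibles: derived state '1' in Taxon D, Taxon V, and Taxon Y only — synapomorphy for {Taxon D, Taxon V, Taxon Y}.
Only Taxon D and Taxon V show the derived state '1' for leaf margin serrate, supporting them as a clade.
asymmetric ears (derived state '1') is shared by all ingroup taxa — unites the whole ingroup.
Most parsimonious ingroup topology: (((Taxon D,Taxon V),Taxon Y),Taxon U).
Taxon Y and Taxon D share a more recent common ancestor with each other than either does with Taxon U, so Taxon U is the least closely related of the three.

Taxon U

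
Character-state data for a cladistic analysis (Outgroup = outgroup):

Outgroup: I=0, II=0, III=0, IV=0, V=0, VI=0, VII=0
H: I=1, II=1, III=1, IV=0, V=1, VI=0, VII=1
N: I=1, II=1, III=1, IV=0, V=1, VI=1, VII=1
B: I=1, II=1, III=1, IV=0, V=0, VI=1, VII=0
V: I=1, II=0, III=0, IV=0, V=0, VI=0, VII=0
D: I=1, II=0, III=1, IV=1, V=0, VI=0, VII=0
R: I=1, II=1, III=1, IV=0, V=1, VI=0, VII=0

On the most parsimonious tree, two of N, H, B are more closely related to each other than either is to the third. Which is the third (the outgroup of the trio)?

B

The outgroup has state '0' for every character, so '1' is the derived state throughout.
All ingroup taxa share the derived state '1' for I; it defines the ingroup but does not resolve relationships within it.
II: derived state '1' in B, H, N, and R only — synapomorphy for {B, H, N, R}.
III: derived state '1' in B, D, H, N, and R only — synapomorphy for {B, D, H, N, R}.
IV: derived state '1' in D only — an autapomorphy, so it tells us nothing about relationships among taxa.
V: derived state '1' in H, N, and R only — synapomorphy for {H, N, R}.
VI (state '1') occurs in B and N but conflicts with the nesting implied by the other characters — most parsimoniously interpreted as homoplasy.
VII (derived state '1') is shared by H and N — a synapomorphy uniting that clade.
Most parsimonious ingroup topology: (((((H,N),R),B),D),V).
N and H share a more recent common ancestor with each other than either does with B, so B is the least closely related of the three.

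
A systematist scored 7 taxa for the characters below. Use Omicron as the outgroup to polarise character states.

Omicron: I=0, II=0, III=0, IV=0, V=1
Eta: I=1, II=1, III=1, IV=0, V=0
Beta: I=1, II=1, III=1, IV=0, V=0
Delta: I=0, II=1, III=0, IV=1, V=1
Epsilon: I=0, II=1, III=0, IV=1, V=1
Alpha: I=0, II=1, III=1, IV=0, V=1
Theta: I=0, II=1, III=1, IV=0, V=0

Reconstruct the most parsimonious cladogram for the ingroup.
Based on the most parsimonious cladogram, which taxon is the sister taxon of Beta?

Eta

Character polarity is set by the outgroup: the derived state is whichever differs from the outgroup's state, so for V the derived state is '0', and for the remaining characters it is '1'.
I (derived state '1') is shared by Beta and Eta — a synapomorphy uniting that clade.
All ingroup taxa share the derived state '1' for II; it defines the ingroup but does not resolve relationships within it.
III (derived state '1') is shared by Alpha, Beta, Eta, and Theta — a synapomorphy uniting that clade.
Only Delta and Epsilon show the derived state '1' for IV, supporting them as a clade.
V (derived state '0') is shared by Beta, Eta, and Theta — a synapomorphy uniting that clade.
Most parsimonious ingroup topology: ((((Eta,Beta),Theta),Alpha),(Delta,Epsilon)).
Beta and Eta form a cherry on this tree, so they are sister taxa.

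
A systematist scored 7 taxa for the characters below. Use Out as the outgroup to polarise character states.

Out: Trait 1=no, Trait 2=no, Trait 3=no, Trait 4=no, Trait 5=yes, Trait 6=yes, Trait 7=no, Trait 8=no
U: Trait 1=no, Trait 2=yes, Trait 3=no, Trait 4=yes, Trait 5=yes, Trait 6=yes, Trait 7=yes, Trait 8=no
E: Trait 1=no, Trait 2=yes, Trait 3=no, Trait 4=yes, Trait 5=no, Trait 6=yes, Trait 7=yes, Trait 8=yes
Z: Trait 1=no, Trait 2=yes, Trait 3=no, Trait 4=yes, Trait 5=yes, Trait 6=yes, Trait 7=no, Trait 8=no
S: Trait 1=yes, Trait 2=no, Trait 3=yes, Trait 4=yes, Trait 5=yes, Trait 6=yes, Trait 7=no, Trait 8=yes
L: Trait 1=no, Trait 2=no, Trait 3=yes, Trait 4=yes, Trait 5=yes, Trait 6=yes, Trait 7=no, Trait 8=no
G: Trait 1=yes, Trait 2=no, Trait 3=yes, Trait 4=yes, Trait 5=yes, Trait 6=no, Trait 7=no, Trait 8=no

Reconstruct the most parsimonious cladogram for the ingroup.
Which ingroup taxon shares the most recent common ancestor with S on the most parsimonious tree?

Character polarity is set by the outgroup: the derived state is whichever differs from the outgroup's state, so for Trait 5, Trait 6 the derived state is 'no', and for the remaining characters it is 'yes'.
Only G and S show the derived state 'yes' for Trait 1, supporting them as a clade.
Trait 2: derived state 'yes' in E, U, and Z only — synapomorphy for {E, U, Z}.
Trait 3 (derived state 'yes') is shared by G, L, and S — a synapomorphy uniting that clade.
Trait 4 (derived state 'yes') is shared by all ingroup taxa — unites the whole ingroup.
Trait 5 (derived state 'no') is unique to E (autapomorphy; uninformative for grouping).
Trait 6: derived state 'no' in G only — an autapomorphy, so it tells us nothing about relationships among taxa.
Only E and U show the derived state 'yes' for Trait 7, supporting them as a clade.
Trait 8 groups E and S, which is incompatible with the clades supported by the remaining characters; treating it as convergent (homoplasy) costs fewer steps than any alternative tree.
Most parsimonious ingroup topology: (((U,E),Z),((S,G),L)).
S and G form a cherry on this tree, so they are sister taxa.

G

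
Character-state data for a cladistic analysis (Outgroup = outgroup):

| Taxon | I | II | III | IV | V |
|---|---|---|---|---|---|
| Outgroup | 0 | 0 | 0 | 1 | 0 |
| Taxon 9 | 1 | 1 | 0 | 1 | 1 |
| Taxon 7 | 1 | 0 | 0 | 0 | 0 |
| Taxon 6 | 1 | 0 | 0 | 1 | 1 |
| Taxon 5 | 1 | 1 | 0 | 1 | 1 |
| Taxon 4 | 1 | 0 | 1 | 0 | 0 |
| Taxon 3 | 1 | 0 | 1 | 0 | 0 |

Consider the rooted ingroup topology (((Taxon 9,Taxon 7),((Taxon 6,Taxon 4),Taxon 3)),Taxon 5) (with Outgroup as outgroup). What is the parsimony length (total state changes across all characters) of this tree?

11

Map each character onto (((Taxon 9,Taxon 7),((Taxon 6,Taxon 4),Taxon 3)),Taxon 5) (rooted by Outgroup) and count the minimum state changes it requires (Fitch parsimony):
I: 1; II: 2; III: 2; IV: 3; V: 3.
Total tree length = 11.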